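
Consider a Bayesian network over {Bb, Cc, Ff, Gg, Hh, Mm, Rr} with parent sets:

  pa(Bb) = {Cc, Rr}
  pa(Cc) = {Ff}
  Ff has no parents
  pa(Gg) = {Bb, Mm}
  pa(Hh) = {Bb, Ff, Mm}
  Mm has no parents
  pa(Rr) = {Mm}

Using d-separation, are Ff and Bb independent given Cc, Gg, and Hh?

No

4 paths connect Ff and Bb; each must be blocked for d-separation to hold:
Path 1: Ff → Cc → Bb
  Cc is a chain here and Cc is conditioned on, so the path is blocked at Cc.
Path 2: Ff → Hh ← Bb
  Hh is a collider and Hh is conditioned on, which opens it — no node blocks this path, so it is active.
Path 3: Ff → Hh ← Mm → Rr → Bb
  Hh is a collider and Hh is conditioned on, which opens it; Mm is a fork and Mm is not conditioned on; Rr is a chain and Rr is not conditioned on — no node blocks this path, so it is active.
Path 4: Ff → Hh ← Mm → Gg ← Bb
  Hh is a collider and Hh is conditioned on, which opens it; Mm is a fork and Mm is not conditioned on; Gg is a collider and Gg is conditioned on, which opens it — no node blocks this path, so it is active.
Since the path Ff → Hh ← Bb is active, Ff and Bb are not d-separated given {Cc, Gg, Hh}.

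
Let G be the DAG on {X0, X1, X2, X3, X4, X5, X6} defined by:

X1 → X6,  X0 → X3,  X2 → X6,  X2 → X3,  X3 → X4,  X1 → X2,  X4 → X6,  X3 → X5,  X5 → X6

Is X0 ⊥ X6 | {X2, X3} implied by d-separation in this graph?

Yes — X0 and X6 are d-separated given {X2, X3}.

Enumerating the 4 paths from X0 to X6 and testing each for blocking by {X2, X3}:
Path 1: X0 → X3 → X4 → X6
  X3 is a chain here and X3 is conditioned on, so the path is blocked at X3.
Path 2: X0 → X3 ← X2 ← X1 → X6
  X2 is a chain here and X2 is conditioned on, so the path is blocked at X2.
Path 3: X0 → X3 ← X2 → X6
  X2 is a fork here and X2 is conditioned on, so the path is blocked at X2.
Path 4: X0 → X3 → X5 → X6
  X3 is a chain here and X3 is conditioned on, so the path is blocked at X3.
Every path is blocked, so X0 and X6 are d-separated given {X2, X3}.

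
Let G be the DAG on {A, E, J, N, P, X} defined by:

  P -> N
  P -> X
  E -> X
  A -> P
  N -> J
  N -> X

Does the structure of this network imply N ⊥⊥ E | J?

Yes — N and E are d-separated given {J}.

Enumerating the 2 paths from N to E and testing each for blocking by {J}:
Path 1: N → X ← E
  X is a collider here and neither X nor any of its descendants is conditioned on, so the collider stays closed — the path is blocked at X.
Path 2: N ← P → X ← E
  X is a collider here and neither X nor any of its descendants is conditioned on, so the collider stays closed — the path is blocked at X.
Every path is blocked, so N and E are d-separated given {J}.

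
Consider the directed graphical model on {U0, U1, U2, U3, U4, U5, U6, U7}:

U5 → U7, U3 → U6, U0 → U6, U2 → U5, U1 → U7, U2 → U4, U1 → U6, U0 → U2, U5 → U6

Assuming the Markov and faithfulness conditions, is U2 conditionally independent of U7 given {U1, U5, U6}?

Yes

Enumerating the 4 paths from U2 to U7 and testing each for blocking by {U1, U5, U6}:
Path 1: U2 → U5 → U7
  U5 is a chain here and U5 is conditioned on, so the path is blocked at U5.
Path 2: U2 → U5 → U6 ← U1 → U7
  U5 is a chain here and U5 is conditioned on, so the path is blocked at U5.
Path 3: U2 ← U0 → U6 ← U5 → U7
  U5 is a fork here and U5 is conditioned on, so the path is blocked at U5.
Path 4: U2 ← U0 → U6 ← U1 → U7
  U1 is a fork here and U1 is conditioned on, so the path is blocked at U1.
Every path is blocked, so U2 and U7 are d-separated given {U1, U5, U6}.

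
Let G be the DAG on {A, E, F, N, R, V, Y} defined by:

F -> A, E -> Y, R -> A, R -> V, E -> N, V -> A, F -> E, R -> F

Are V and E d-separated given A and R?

Enumerating the 4 paths from V to E and testing each for blocking by {A, R}:
Path 1: V → A ← F → E
  A is a collider and A is conditioned on, which opens it; F is a fork and F is not conditioned on — no node blocks this path, so it is active.
Path 2: V → A ← R → F → E
  R is a fork here and R is conditioned on, so the path is blocked at R.
Path 3: V ← R → F → E
  R is a fork here and R is conditioned on, so the path is blocked at R.
Path 4: V ← R → A ← F → E
  R is a fork here and R is conditioned on, so the path is blocked at R.
Because an active path exists, V and E are not d-separated.

No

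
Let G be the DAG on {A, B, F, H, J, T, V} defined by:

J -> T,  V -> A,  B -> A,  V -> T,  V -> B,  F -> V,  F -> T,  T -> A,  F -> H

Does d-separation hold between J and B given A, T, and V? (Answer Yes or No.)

Yes

6 paths connect J and B; each must be blocked for d-separation to hold:
  1. J → T ← V → A ← B — T:collider[open]; V:fork[blocks]; A:collider[open] ⇒ blocked
  2. J → T ← V → B — T:collider[open]; V:fork[blocks] ⇒ blocked
  3. J → T → A ← V → B — T:chain[blocks]; A:collider[open]; V:fork[blocks] ⇒ blocked
  4. J → T → A ← B — T:chain[blocks]; A:collider[open] ⇒ blocked
  5. J → T ← F → V → A ← B — T:collider[open]; F:fork[open]; V:chain[blocks]; A:collider[open] ⇒ blocked
  6. J → T ← F → V → B — T:collider[open]; F:fork[open]; V:chain[blocks] ⇒ blocked
Since every path is blocked, d-separation holds.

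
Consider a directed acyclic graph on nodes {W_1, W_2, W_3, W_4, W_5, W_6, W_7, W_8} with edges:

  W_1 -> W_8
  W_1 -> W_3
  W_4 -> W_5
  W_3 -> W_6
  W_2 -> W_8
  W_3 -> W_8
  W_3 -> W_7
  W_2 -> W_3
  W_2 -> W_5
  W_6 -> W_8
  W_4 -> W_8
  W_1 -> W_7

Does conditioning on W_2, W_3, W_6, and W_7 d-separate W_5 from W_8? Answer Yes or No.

No

We examine all 6 paths between W_5 and W_8:
Path 1: W_5 ← W_4 → W_8
  W_4 is a fork and W_4 is not conditioned on — no node blocks this path, so it is active.
Path 2: W_5 ← W_2 → W_8
  W_2 is a fork here and W_2 is conditioned on, so the path is blocked at W_2.
Path 3: W_5 ← W_2 → W_3 ← W_1 → W_8
  W_2 is a fork here and W_2 is conditioned on, so the path is blocked at W_2.
Path 4: W_5 ← W_2 → W_3 → W_8
  W_2 is a fork here and W_2 is conditioned on, so the path is blocked at W_2.
Path 5: W_5 ← W_2 → W_3 → W_7 ← W_1 → W_8
  W_2 is a fork here and W_2 is conditioned on, so the path is blocked at W_2.
Path 6: W_5 ← W_2 → W_3 → W_6 → W_8
  W_2 is a fork here and W_2 is conditioned on, so the path is blocked at W_2.
At least one path is unblocked, so d-separation fails.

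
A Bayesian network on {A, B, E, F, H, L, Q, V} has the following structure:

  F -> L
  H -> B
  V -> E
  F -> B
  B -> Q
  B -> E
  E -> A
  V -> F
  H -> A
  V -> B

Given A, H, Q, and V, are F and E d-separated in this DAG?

We examine all 6 paths between F and E:
Path 1: F ← V → E
  V is a fork here and V is conditioned on, so the path is blocked at V.
Path 2: F ← V → B ← H → A ← E
  V is a fork here and V is conditioned on, so the path is blocked at V.
Path 3: F ← V → B → E
  V is a fork here and V is conditioned on, so the path is blocked at V.
Path 4: F → B ← H → A ← E
  H is a fork here and H is conditioned on, so the path is blocked at H.
Path 5: F → B → E
  B is a chain and B is not conditioned on — no node blocks this path, so it is active.
Path 6: F → B ← V → E
  V is a fork here and V is conditioned on, so the path is blocked at V.
Because an active path exists, F and E are not d-separated.

No — F and E are not d-separated given {A, H, Q, V}.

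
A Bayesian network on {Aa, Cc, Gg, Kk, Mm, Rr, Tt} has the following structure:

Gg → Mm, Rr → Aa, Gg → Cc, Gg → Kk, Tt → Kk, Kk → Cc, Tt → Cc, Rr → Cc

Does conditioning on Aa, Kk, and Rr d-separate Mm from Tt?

4 paths connect Mm and Tt; each must be blocked for d-separation to hold:
Path 1: Mm ← Gg → Kk → Cc ← Tt
  Kk is a chain here and Kk is conditioned on, so the path is blocked at Kk.
Path 2: Mm ← Gg → Kk ← Tt
  Gg is a fork and Gg is not conditioned on; Kk is a collider and Kk is conditioned on, which opens it — no node blocks this path, so it is active.
Path 3: Mm ← Gg → Cc ← Kk ← Tt
  Cc is a collider here and neither Cc nor any of its descendants is conditioned on, so the collider stays closed — the path is blocked at Cc.
Path 4: Mm ← Gg → Cc ← Tt
  Cc is a collider here and neither Cc nor any of its descendants is conditioned on, so the collider stays closed — the path is blocked at Cc.
Since the path Mm ← Gg → Kk ← Tt is active, Mm and Tt are not d-separated given {Aa, Kk, Rr}.

No — Mm and Tt are not d-separated given {Aa, Kk, Rr}.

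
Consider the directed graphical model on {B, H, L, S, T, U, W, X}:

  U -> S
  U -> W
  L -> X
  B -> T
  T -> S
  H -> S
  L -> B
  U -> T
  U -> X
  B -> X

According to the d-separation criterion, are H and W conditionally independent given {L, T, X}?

Yes

We examine all 4 paths between H and W:
  1. H → S ← T ← U → W — S:collider[blocks]; T:chain[blocks]; U:fork[open] ⇒ blocked
  2. H → S ← T ← B ← L → X ← U → W — S:collider[blocks]; T:chain[blocks]; B:chain[open]; L:fork[blocks]; X:collider[open]; U:fork[open] ⇒ blocked
  3. H → S ← T ← B → X ← U → W — S:collider[blocks]; T:chain[blocks]; B:fork[open]; X:collider[open]; U:fork[open] ⇒ blocked
  4. H → S ← U → W — S:collider[blocks]; U:fork[open] ⇒ blocked
Every path is blocked, so H and W are d-separated given {L, T, X}.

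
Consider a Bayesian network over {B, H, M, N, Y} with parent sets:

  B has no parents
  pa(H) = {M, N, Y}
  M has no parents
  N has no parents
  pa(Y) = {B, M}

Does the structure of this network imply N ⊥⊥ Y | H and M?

No

Enumerating the 2 paths from N to Y and testing each for blocking by {H, M}:
Path 1: N → H ← Y
  H is a collider and H is conditioned on, which opens it — no node blocks this path, so it is active.
Path 2: N → H ← M → Y
  M is a fork here and M is conditioned on, so the path is blocked at M.
Since the path N → H ← Y is active, N and Y are not d-separated given {H, M}.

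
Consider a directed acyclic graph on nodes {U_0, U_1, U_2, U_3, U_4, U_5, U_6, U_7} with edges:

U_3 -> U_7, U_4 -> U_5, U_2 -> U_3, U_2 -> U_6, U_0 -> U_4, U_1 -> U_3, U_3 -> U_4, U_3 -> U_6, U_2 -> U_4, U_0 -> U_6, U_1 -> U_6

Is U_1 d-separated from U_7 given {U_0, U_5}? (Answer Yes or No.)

No — U_1 and U_7 are not d-separated given {U_0, U_5}.

Enumerating the 6 paths from U_1 to U_7 and testing each for blocking by {U_0, U_5}:
  1. U_1 → U_6 ← U_3 → U_7 — U_6:collider[blocks]; U_3:fork[open] ⇒ blocked
  2. U_1 → U_6 ← U_0 → U_4 ← U_3 → U_7 — U_6:collider[blocks]; U_0:fork[blocks]; U_4:collider[open]; U_3:fork[open] ⇒ blocked
  3. U_1 → U_6 ← U_0 → U_4 ← U_2 → U_3 → U_7 — U_6:collider[blocks]; U_0:fork[blocks]; U_4:collider[open]; U_2:fork[open]; U_3:chain[open] ⇒ blocked
  4. U_1 → U_6 ← U_2 → U_3 → U_7 — U_6:collider[blocks]; U_2:fork[open]; U_3:chain[open] ⇒ blocked
  5. U_1 → U_6 ← U_2 → U_4 ← U_3 → U_7 — U_6:collider[blocks]; U_2:fork[open]; U_4:collider[open]; U_3:fork[open] ⇒ blocked
  6. U_1 → U_3 → U_7 — U_3:chain[open] ⇒ active
At least one path is unblocked, so d-separation fails.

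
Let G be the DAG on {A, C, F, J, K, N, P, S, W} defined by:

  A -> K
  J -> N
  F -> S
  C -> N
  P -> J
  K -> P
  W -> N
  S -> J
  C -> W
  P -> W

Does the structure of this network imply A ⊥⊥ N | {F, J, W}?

No

There are 3 undirected paths between A and N; checking each against the conditioning set {F, J, W}:
Path 1: A → K → P → W ← C → N
  K is a chain and K is not conditioned on; P is a chain and P is not conditioned on; W is a collider and W is conditioned on, which opens it; C is a fork and C is not conditioned on — no node blocks this path, so it is active.
Path 2: A → K → P → W → N
  W is a chain here and W is conditioned on, so the path is blocked at W.
Path 3: A → K → P → J → N
  J is a chain here and J is conditioned on, so the path is blocked at J.
Since the path A → K → P → W ← C → N is active, A and N are not d-separated given {F, J, W}.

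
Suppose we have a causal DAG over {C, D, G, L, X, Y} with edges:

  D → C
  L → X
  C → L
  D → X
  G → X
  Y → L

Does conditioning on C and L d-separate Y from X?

Yes — Y and X are d-separated given {C, L}.

2 paths connect Y and X; each must be blocked for d-separation to hold:
Path 1: Y → L → X
  L is a chain here and L is conditioned on, so the path is blocked at L.
Path 2: Y → L ← C ← D → X
  C is a chain here and C is conditioned on, so the path is blocked at C.
All paths are blocked; Y ⊥ X | {C, L} holds.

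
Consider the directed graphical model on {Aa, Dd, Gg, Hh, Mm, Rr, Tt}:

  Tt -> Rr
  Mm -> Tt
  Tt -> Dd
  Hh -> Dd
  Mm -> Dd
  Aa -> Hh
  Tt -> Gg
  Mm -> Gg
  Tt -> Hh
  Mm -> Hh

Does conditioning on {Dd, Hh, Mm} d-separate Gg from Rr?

No

Enumerating the 6 paths from Gg to Rr and testing each for blocking by {Dd, Hh, Mm}:
Path 1: Gg ← Mm → Hh → Dd ← Tt → Rr
  Mm is a fork here and Mm is conditioned on, so the path is blocked at Mm.
Path 2: Gg ← Mm → Hh ← Tt → Rr
  Mm is a fork here and Mm is conditioned on, so the path is blocked at Mm.
Path 3: Gg ← Mm → Dd ← Hh ← Tt → Rr
  Mm is a fork here and Mm is conditioned on, so the path is blocked at Mm.
Path 4: Gg ← Mm → Dd ← Tt → Rr
  Mm is a fork here and Mm is conditioned on, so the path is blocked at Mm.
Path 5: Gg ← Mm → Tt → Rr
  Mm is a fork here and Mm is conditioned on, so the path is blocked at Mm.
Path 6: Gg ← Tt → Rr
  Tt is a fork and Tt is not conditioned on — no node blocks this path, so it is active.
Since the path Gg ← Tt → Rr is active, Gg and Rr are not d-separated given {Dd, Hh, Mm}.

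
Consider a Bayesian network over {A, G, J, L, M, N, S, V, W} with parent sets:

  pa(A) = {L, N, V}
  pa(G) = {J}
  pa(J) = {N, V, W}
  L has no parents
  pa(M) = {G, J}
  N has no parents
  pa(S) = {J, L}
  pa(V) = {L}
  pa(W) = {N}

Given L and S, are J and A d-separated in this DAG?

We examine all 6 paths between J and A:
Path 1: J ← V ← L → A
  L is a fork here and L is conditioned on, so the path is blocked at L.
Path 2: J ← V → A
  V is a fork and V is not conditioned on — no node blocks this path, so it is active.
Path 3: J ← N → A
  N is a fork and N is not conditioned on — no node blocks this path, so it is active.
Path 4: J ← W ← N → A
  W is a chain and W is not conditioned on; N is a fork and N is not conditioned on — no node blocks this path, so it is active.
Path 5: J → S ← L → V → A
  L is a fork here and L is conditioned on, so the path is blocked at L.
Path 6: J → S ← L → A
  L is a fork here and L is conditioned on, so the path is blocked at L.
Since the path J ← V → A is active, J and A are not d-separated given {L, S}.

No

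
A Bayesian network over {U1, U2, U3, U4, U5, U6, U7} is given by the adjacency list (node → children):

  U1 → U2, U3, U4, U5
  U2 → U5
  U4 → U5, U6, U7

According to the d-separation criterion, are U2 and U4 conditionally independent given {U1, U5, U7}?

No

4 paths connect U2 and U4; each must be blocked for d-separation to hold:
Path 1: U2 → U5 ← U4
  U5 is a collider and U5 is conditioned on, which opens it — no node blocks this path, so it is active.
Path 2: U2 → U5 ← U1 → U4
  U1 is a fork here and U1 is conditioned on, so the path is blocked at U1.
Path 3: U2 ← U1 → U5 ← U4
  U1 is a fork here and U1 is conditioned on, so the path is blocked at U1.
Path 4: U2 ← U1 → U4
  U1 is a fork here and U1 is conditioned on, so the path is blocked at U1.
Since the path U2 → U5 ← U4 is active, U2 and U4 are not d-separated given {U1, U5, U7}.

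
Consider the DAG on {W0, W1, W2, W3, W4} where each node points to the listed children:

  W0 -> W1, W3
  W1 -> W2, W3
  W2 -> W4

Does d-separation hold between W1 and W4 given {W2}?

There is one path between W1 and W4:
Path 1: W1 → W2 → W4
  W2 is a chain here and W2 is conditioned on, so the path is blocked at W2.
All paths are blocked; W1 ⊥ W4 | {W2} holds.

Yes — W1 and W4 are d-separated given {W2}.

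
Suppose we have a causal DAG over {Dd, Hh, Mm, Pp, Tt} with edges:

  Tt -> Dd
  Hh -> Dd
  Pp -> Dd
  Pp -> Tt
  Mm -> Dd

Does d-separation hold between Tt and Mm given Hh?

Yes

We examine all 2 paths between Tt and Mm:
Path 1: Tt → Dd ← Mm
  Dd is a collider here and neither Dd nor any of its descendants is conditioned on, so the collider stays closed — the path is blocked at Dd.
Path 2: Tt ← Pp → Dd ← Mm
  Dd is a collider here and neither Dd nor any of its descendants is conditioned on, so the collider stays closed — the path is blocked at Dd.
Every path is blocked, so Tt and Mm are d-separated given {Hh}.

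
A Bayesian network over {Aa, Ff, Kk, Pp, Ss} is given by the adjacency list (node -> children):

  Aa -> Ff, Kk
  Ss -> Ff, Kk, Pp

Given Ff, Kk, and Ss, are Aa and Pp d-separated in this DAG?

Enumerating the 2 paths from Aa to Pp and testing each for blocking by {Ff, Kk, Ss}:
Path 1: Aa → Kk ← Ss → Pp
  Ss is a fork here and Ss is conditioned on, so the path is blocked at Ss.
Path 2: Aa → Ff ← Ss → Pp
  Ss is a fork here and Ss is conditioned on, so the path is blocked at Ss.
All paths are blocked; Aa ⊥ Pp | {Ff, Kk, Ss} holds.

Yes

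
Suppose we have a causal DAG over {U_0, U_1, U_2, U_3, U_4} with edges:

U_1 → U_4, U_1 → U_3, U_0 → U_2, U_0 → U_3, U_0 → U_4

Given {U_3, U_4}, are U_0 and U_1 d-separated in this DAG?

No

There are 2 undirected paths between U_0 and U_1; checking each against the conditioning set {U_3, U_4}:
Path 1: U_0 → U_3 ← U_1
  U_3 is a collider and U_3 is conditioned on, which opens it — no node blocks this path, so it is active.
Path 2: U_0 → U_4 ← U_1
  U_4 is a collider and U_4 is conditioned on, which opens it — no node blocks this path, so it is active.
At least one path is unblocked, so d-separation fails.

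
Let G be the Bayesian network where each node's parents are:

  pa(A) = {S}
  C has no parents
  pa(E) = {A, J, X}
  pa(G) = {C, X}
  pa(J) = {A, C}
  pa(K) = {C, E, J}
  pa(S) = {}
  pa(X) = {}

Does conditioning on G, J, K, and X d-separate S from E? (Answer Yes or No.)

No

We examine all 6 paths between S and E:
Path 1: S → A → E
  A is a chain and A is not conditioned on — no node blocks this path, so it is active.
Path 2: S → A → J → E
  J is a chain here and J is conditioned on, so the path is blocked at J.
Path 3: S → A → J ← C → G ← X → E
  X is a fork here and X is conditioned on, so the path is blocked at X.
Path 4: S → A → J ← C → K ← E
  A is a chain and A is not conditioned on; J is a collider and J is conditioned on, which opens it; C is a fork and C is not conditioned on; K is a collider and K is conditioned on, which opens it — no node blocks this path, so it is active.
Path 5: S → A → J → K ← E
  J is a chain here and J is conditioned on, so the path is blocked at J.
Path 6: S → A → J → K ← C → G ← X → E
  J is a chain here and J is conditioned on, so the path is blocked at J.
Since the path S → A → E is active, S and E are not d-separated given {G, J, K, X}.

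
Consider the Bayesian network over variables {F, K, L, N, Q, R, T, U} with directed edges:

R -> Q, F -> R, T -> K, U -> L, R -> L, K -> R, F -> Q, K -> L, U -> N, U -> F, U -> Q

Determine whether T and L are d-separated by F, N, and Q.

Enumerating the 6 paths from T to L and testing each for blocking by {F, N, Q}:
Path 1: T → K → L
  K is a chain and K is not conditioned on — no node blocks this path, so it is active.
Path 2: T → K → R → L
  K is a chain and K is not conditioned on; R is a chain and R is not conditioned on — no node blocks this path, so it is active.
Path 3: T → K → R → Q ← F ← U → L
  F is a chain here and F is conditioned on, so the path is blocked at F.
Path 4: T → K → R → Q ← U → L
  K is a chain and K is not conditioned on; R is a chain and R is not conditioned on; Q is a collider and Q is conditioned on, which opens it; U is a fork and U is not conditioned on — no node blocks this path, so it is active.
Path 5: T → K → R ← F → Q ← U → L
  F is a fork here and F is conditioned on, so the path is blocked at F.
Path 6: T → K → R ← F ← U → L
  F is a chain here and F is conditioned on, so the path is blocked at F.
Because an active path exists, T and L are not d-separated.

No — T and L are not d-separated given {F, N, Q}.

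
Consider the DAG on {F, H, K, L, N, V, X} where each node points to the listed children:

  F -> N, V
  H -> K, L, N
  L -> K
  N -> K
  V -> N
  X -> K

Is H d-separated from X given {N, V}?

We examine all 3 paths between H and X:
Path 1: H → K ← X
  K is a collider here and neither K nor any of its descendants is conditioned on, so the collider stays closed — the path is blocked at K.
Path 2: H → L → K ← X
  K is a collider here and neither K nor any of its descendants is conditioned on, so the collider stays closed — the path is blocked at K.
Path 3: H → N → K ← X
  N is a chain here and N is conditioned on, so the path is blocked at N.
All paths are blocked; H ⊥ X | {N, V} holds.

Yes — H and X are d-separated given {N, V}.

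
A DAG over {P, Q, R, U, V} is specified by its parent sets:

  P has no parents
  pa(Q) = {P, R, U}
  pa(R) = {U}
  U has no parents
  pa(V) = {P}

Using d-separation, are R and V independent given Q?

Enumerating the 2 paths from R to V and testing each for blocking by {Q}:
Path 1: R → Q ← P → V
  Q is a collider and Q is conditioned on, which opens it; P is a fork and P is not conditioned on — no node blocks this path, so it is active.
Path 2: R ← U → Q ← P → V
  U is a fork and U is not conditioned on; Q is a collider and Q is conditioned on, which opens it; P is a fork and P is not conditioned on — no node blocks this path, so it is active.
At least one path is unblocked, so d-separation fails.

No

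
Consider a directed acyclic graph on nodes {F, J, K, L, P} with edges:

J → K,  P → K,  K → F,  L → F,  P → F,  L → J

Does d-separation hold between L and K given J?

Enumerating the 3 paths from L to K and testing each for blocking by {J}:
Path 1: L → F ← K
  F is a collider here and neither F nor any of its descendants is conditioned on, so the collider stays closed — the path is blocked at F.
Path 2: L → F ← P → K
  F is a collider here and neither F nor any of its descendants is conditioned on, so the collider stays closed — the path is blocked at F.
Path 3: L → J → K
  J is a chain here and J is conditioned on, so the path is blocked at J.
All paths are blocked; L ⊥ K | {J} holds.

Yes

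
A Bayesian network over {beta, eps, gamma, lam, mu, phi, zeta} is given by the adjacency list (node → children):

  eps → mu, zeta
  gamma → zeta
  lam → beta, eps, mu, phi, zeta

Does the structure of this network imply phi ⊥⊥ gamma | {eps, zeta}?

No

3 paths connect phi and gamma; each must be blocked for d-separation to hold:
Path 1: phi ← lam → zeta ← gamma
  lam is a fork and lam is not conditioned on; zeta is a collider and zeta is conditioned on, which opens it — no node blocks this path, so it is active.
Path 2: phi ← lam → mu ← eps → zeta ← gamma
  mu is a collider here and neither mu nor any of its descendants is conditioned on, so the collider stays closed — the path is blocked at mu.
Path 3: phi ← lam → eps → zeta ← gamma
  eps is a chain here and eps is conditioned on, so the path is blocked at eps.
At least one path is unblocked, so d-separation fails.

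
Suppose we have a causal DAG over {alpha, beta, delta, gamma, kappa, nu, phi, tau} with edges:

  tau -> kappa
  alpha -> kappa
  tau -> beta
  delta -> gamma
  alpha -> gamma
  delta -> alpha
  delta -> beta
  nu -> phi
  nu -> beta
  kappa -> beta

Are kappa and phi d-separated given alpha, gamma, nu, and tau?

There are 4 undirected paths between kappa and phi; checking each against the conditioning set {alpha, gamma, nu, tau}:
Path 1: kappa ← alpha ← delta → beta ← nu → phi
  alpha is a chain here and alpha is conditioned on, so the path is blocked at alpha.
Path 2: kappa ← alpha → gamma ← delta → beta ← nu → phi
  alpha is a fork here and alpha is conditioned on, so the path is blocked at alpha.
Path 3: kappa → beta ← nu → phi
  beta is a collider here and neither beta nor any of its descendants is conditioned on, so the collider stays closed — the path is blocked at beta.
Path 4: kappa ← tau → beta ← nu → phi
  tau is a fork here and tau is conditioned on, so the path is blocked at tau.
Every path is blocked, so kappa and phi are d-separated given {alpha, gamma, nu, tau}.

Yes — kappa and phi are d-separated given {alpha, gamma, nu, tau}.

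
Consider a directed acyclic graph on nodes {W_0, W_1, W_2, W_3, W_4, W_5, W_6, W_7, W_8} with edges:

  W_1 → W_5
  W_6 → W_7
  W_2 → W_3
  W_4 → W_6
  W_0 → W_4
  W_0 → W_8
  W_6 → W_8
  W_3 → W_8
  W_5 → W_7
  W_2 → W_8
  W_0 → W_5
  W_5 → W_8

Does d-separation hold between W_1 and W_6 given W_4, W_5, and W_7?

5 paths connect W_1 and W_6; each must be blocked for d-separation to hold:
Path 1: W_1 → W_5 → W_8 ← W_6
  W_5 is a chain here and W_5 is conditioned on, so the path is blocked at W_5.
Path 2: W_1 → W_5 → W_8 ← W_0 → W_4 → W_6
  W_5 is a chain here and W_5 is conditioned on, so the path is blocked at W_5.
Path 3: W_1 → W_5 → W_7 ← W_6
  W_5 is a chain here and W_5 is conditioned on, so the path is blocked at W_5.
Path 4: W_1 → W_5 ← W_0 → W_8 ← W_6
  W_8 is a collider here and neither W_8 nor any of its descendants is conditioned on, so the collider stays closed — the path is blocked at W_8.
Path 5: W_1 → W_5 ← W_0 → W_4 → W_6
  W_4 is a chain here and W_4 is conditioned on, so the path is blocked at W_4.
All paths are blocked; W_1 ⊥ W_6 | {W_4, W_5, W_7} holds.

Yes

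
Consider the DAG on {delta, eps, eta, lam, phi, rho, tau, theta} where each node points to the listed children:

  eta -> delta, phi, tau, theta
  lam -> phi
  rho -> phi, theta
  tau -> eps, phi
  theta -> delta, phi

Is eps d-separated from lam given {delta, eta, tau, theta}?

There are 6 undirected paths between eps and lam; checking each against the conditioning set {delta, eta, tau, theta}:
Path 1: eps ← tau ← eta → phi ← lam
  tau is a chain here and tau is conditioned on, so the path is blocked at tau.
Path 2: eps ← tau ← eta → delta ← theta → phi ← lam
  tau is a chain here and tau is conditioned on, so the path is blocked at tau.
Path 3: eps ← tau ← eta → delta ← theta ← rho → phi ← lam
  tau is a chain here and tau is conditioned on, so the path is blocked at tau.
Path 4: eps ← tau ← eta → theta → phi ← lam
  tau is a chain here and tau is conditioned on, so the path is blocked at tau.
Path 5: eps ← tau ← eta → theta ← rho → phi ← lam
  tau is a chain here and tau is conditioned on, so the path is blocked at tau.
Path 6: eps ← tau → phi ← lam
  tau is a fork here and tau is conditioned on, so the path is blocked at tau.
Every path is blocked, so eps and lam are d-separated given {delta, eta, tau, theta}.

Yes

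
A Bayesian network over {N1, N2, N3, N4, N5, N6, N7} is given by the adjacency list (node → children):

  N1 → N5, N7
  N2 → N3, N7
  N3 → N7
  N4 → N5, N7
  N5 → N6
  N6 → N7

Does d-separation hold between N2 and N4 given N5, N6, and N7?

There are 6 undirected paths between N2 and N4; checking each against the conditioning set {N5, N6, N7}:
Path 1: N2 → N7 ← N4
  N7 is a collider and N7 is conditioned on, which opens it — no node blocks this path, so it is active.
Path 2: N2 → N7 ← N6 ← N5 ← N4
  N6 is a chain here and N6 is conditioned on, so the path is blocked at N6.
Path 3: N2 → N7 ← N1 → N5 ← N4
  N7 is a collider and N7 is conditioned on, which opens it; N1 is a fork and N1 is not conditioned on; N5 is a collider and N5 is conditioned on, which opens it — no node blocks this path, so it is active.
Path 4: N2 → N3 → N7 ← N4
  N3 is a chain and N3 is not conditioned on; N7 is a collider and N7 is conditioned on, which opens it — no node blocks this path, so it is active.
Path 5: N2 → N3 → N7 ← N6 ← N5 ← N4
  N6 is a chain here and N6 is conditioned on, so the path is blocked at N6.
Path 6: N2 → N3 → N7 ← N1 → N5 ← N4
  N3 is a chain and N3 is not conditioned on; N7 is a collider and N7 is conditioned on, which opens it; N1 is a fork and N1 is not conditioned on; N5 is a collider and N5 is conditioned on, which opens it — no node blocks this path, so it is active.
Since the path N2 → N7 ← N4 is active, N2 and N4 are not d-separated given {N5, N6, N7}.

No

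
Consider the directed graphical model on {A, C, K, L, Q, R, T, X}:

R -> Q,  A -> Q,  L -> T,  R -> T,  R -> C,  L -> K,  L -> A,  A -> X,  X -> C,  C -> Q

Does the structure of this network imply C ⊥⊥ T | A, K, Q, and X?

There are 6 undirected paths between C and T; checking each against the conditioning set {A, K, Q, X}:
  1. C ← X ← A → Q ← R → T — X:chain[blocks]; A:fork[blocks]; Q:collider[open]; R:fork[open] ⇒ blocked
  2. C ← X ← A ← L → T — X:chain[blocks]; A:chain[blocks]; L:fork[open] ⇒ blocked
  3. C → Q ← A ← L → T — Q:collider[open]; A:chain[blocks]; L:fork[open] ⇒ blocked
  4. C → Q ← R → T — Q:collider[open]; R:fork[open] ⇒ active
  5. C ← R → Q ← A ← L → T — R:fork[open]; Q:collider[open]; A:chain[blocks]; L:fork[open] ⇒ blocked
  6. C ← R → T — R:fork[open] ⇒ active
Because an active path exists, C and T are not d-separated.

No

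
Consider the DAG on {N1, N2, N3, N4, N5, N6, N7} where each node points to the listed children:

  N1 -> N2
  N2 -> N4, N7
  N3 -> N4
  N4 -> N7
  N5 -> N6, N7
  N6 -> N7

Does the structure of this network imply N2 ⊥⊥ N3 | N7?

There are 2 undirected paths between N2 and N3; checking each against the conditioning set {N7}:
Path 1: N2 → N4 ← N3
  N4 is a collider and its descendant N7 is conditioned on, which opens it — no node blocks this path, so it is active.
Path 2: N2 → N7 ← N4 ← N3
  N7 is a collider and N7 is conditioned on, which opens it; N4 is a chain and N4 is not conditioned on — no node blocks this path, so it is active.
Since the path N2 → N4 ← N3 is active, N2 and N3 are not d-separated given {N7}.

No — N2 and N3 are not d-separated given {N7}.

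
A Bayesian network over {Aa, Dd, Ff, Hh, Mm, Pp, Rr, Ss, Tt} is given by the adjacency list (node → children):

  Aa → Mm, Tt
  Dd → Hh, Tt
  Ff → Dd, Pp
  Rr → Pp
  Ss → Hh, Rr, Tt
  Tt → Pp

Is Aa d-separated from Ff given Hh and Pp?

There are 6 undirected paths between Aa and Ff; checking each against the conditioning set {Hh, Pp}:
Path 1: Aa → Tt → Pp ← Ff
  Tt is a chain and Tt is not conditioned on; Pp is a collider and Pp is conditioned on, which opens it — no node blocks this path, so it is active.
Path 2: Aa → Tt → Pp ← Rr ← Ss → Hh ← Dd ← Ff
  Tt is a chain and Tt is not conditioned on; Pp is a collider and Pp is conditioned on, which opens it; Rr is a chain and Rr is not conditioned on; Ss is a fork and Ss is not conditioned on; Hh is a collider and Hh is conditioned on, which opens it; Dd is a chain and Dd is not conditioned on — no node blocks this path, so it is active.
Path 3: Aa → Tt ← Ss → Hh ← Dd ← Ff
  Tt is a collider and its descendant Pp is conditioned on, which opens it; Ss is a fork and Ss is not conditioned on; Hh is a collider and Hh is conditioned on, which opens it; Dd is a chain and Dd is not conditioned on — no node blocks this path, so it is active.
Path 4: Aa → Tt ← Ss → Rr → Pp ← Ff
  Tt is a collider and its descendant Pp is conditioned on, which opens it; Ss is a fork and Ss is not conditioned on; Rr is a chain and Rr is not conditioned on; Pp is a collider and Pp is conditioned on, which opens it — no node blocks this path, so it is active.
Path 5: Aa → Tt ← Dd ← Ff
  Tt is a collider and its descendant Pp is conditioned on, which opens it; Dd is a chain and Dd is not conditioned on — no node blocks this path, so it is active.
Path 6: Aa → Tt ← Dd → Hh ← Ss → Rr → Pp ← Ff
  Tt is a collider and its descendant Pp is conditioned on, which opens it; Dd is a fork and Dd is not conditioned on; Hh is a collider and Hh is conditioned on, which opens it; Ss is a fork and Ss is not conditioned on; Rr is a chain and Rr is not conditioned on; Pp is a collider and Pp is conditioned on, which opens it — no node blocks this path, so it is active.
Because an active path exists, Aa and Ff are not d-separated.

No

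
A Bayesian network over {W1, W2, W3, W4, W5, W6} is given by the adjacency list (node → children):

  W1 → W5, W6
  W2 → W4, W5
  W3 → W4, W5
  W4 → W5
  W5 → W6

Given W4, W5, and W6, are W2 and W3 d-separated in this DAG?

No

We examine all 4 paths between W2 and W3:
  1. W2 → W5 ← W3 — W5:collider[open] ⇒ active
  2. W2 → W5 ← W4 ← W3 — W5:collider[open]; W4:chain[blocks] ⇒ blocked
  3. W2 → W4 → W5 ← W3 — W4:chain[blocks]; W5:collider[open] ⇒ blocked
  4. W2 → W4 ← W3 — W4:collider[open] ⇒ active
Because an active path exists, W2 and W3 are not d-separated.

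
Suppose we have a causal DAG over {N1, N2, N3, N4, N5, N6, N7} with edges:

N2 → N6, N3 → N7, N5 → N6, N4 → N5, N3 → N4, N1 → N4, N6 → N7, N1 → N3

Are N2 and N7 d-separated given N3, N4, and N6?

Enumerating the 3 paths from N2 to N7 and testing each for blocking by {N3, N4, N6}:
Path 1: N2 → N6 → N7
  N6 is a chain here and N6 is conditioned on, so the path is blocked at N6.
Path 2: N2 → N6 ← N5 ← N4 ← N3 → N7
  N4 is a chain here and N4 is conditioned on, so the path is blocked at N4.
Path 3: N2 → N6 ← N5 ← N4 ← N1 → N3 → N7
  N4 is a chain here and N4 is conditioned on, so the path is blocked at N4.
Since every path is blocked, d-separation holds.

Yes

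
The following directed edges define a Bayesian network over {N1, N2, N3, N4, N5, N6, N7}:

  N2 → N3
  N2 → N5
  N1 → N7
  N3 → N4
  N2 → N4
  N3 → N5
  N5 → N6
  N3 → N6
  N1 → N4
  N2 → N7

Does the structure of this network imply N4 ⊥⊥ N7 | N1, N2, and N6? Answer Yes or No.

There are 5 undirected paths between N4 and N7; checking each against the conditioning set {N1, N2, N6}:
Path 1: N4 ← N2 → N7
  N2 is a fork here and N2 is conditioned on, so the path is blocked at N2.
Path 2: N4 ← N1 → N7
  N1 is a fork here and N1 is conditioned on, so the path is blocked at N1.
Path 3: N4 ← N3 → N5 ← N2 → N7
  N2 is a fork here and N2 is conditioned on, so the path is blocked at N2.
Path 4: N4 ← N3 → N6 ← N5 ← N2 → N7
  N2 is a fork here and N2 is conditioned on, so the path is blocked at N2.
Path 5: N4 ← N3 ← N2 → N7
  N2 is a fork here and N2 is conditioned on, so the path is blocked at N2.
Every path is blocked, so N4 and N7 are d-separated given {N1, N2, N6}.

Yes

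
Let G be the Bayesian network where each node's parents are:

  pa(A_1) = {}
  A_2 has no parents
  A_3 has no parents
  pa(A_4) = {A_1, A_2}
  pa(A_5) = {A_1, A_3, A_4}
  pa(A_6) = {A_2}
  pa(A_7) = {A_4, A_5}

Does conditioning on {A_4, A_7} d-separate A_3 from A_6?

We examine all 3 paths between A_3 and A_6:
Path 1: A_3 → A_5 ← A_1 → A_4 ← A_2 → A_6
  A_5 is a collider and its descendant A_7 is conditioned on, which opens it; A_1 is a fork and A_1 is not conditioned on; A_4 is a collider and A_4 is conditioned on, which opens it; A_2 is a fork and A_2 is not conditioned on — no node blocks this path, so it is active.
Path 2: A_3 → A_5 ← A_4 ← A_2 → A_6
  A_4 is a chain here and A_4 is conditioned on, so the path is blocked at A_4.
Path 3: A_3 → A_5 → A_7 ← A_4 ← A_2 → A_6
  A_4 is a chain here and A_4 is conditioned on, so the path is blocked at A_4.
Since the path A_3 → A_5 ← A_1 → A_4 ← A_2 → A_6 is active, A_3 and A_6 are not d-separated given {A_4, A_7}.

No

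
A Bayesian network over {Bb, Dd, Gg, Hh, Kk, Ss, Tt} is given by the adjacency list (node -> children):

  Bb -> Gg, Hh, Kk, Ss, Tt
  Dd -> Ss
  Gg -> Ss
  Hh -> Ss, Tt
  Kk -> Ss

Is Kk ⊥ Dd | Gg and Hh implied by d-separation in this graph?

5 paths connect Kk and Dd; each must be blocked for d-separation to hold:
Path 1: Kk ← Bb → Hh → Ss ← Dd
  Hh is a chain here and Hh is conditioned on, so the path is blocked at Hh.
Path 2: Kk ← Bb → Gg → Ss ← Dd
  Gg is a chain here and Gg is conditioned on, so the path is blocked at Gg.
Path 3: Kk ← Bb → Tt ← Hh → Ss ← Dd
  Tt is a collider here and neither Tt nor any of its descendants is conditioned on, so the collider stays closed — the path is blocked at Tt.
Path 4: Kk ← Bb → Ss ← Dd
  Ss is a collider here and neither Ss nor any of its descendants is conditioned on, so the collider stays closed — the path is blocked at Ss.
Path 5: Kk → Ss ← Dd
  Ss is a collider here and neither Ss nor any of its descendants is conditioned on, so the collider stays closed — the path is blocked at Ss.
Every path is blocked, so Kk and Dd are d-separated given {Gg, Hh}.

Yes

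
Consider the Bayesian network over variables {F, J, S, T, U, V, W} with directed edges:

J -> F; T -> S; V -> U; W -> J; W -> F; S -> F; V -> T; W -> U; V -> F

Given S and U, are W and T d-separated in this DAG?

No

6 paths connect W and T; each must be blocked for d-separation to hold:
Path 1: W → U ← V → T
  U is a collider and U is conditioned on, which opens it; V is a fork and V is not conditioned on — no node blocks this path, so it is active.
Path 2: W → U ← V → F ← S ← T
  F is a collider here and neither F nor any of its descendants is conditioned on, so the collider stays closed — the path is blocked at F.
Path 3: W → F ← V → T
  F is a collider here and neither F nor any of its descendants is conditioned on, so the collider stays closed — the path is blocked at F.
Path 4: W → F ← S ← T
  F is a collider here and neither F nor any of its descendants is conditioned on, so the collider stays closed — the path is blocked at F.
Path 5: W → J → F ← V → T
  F is a collider here and neither F nor any of its descendants is conditioned on, so the collider stays closed — the path is blocked at F.
Path 6: W → J → F ← S ← T
  F is a collider here and neither F nor any of its descendants is conditioned on, so the collider stays closed — the path is blocked at F.
Because an active path exists, W and T are not d-separated.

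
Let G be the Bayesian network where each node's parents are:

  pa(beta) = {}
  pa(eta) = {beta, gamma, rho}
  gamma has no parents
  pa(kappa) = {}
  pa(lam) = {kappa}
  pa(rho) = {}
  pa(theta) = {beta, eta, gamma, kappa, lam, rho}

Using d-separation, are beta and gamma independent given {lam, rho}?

6 paths connect beta and gamma; each must be blocked for d-separation to hold:
  1. beta → theta ← gamma — theta:collider[blocks] ⇒ blocked
  2. beta → theta ← eta ← gamma — theta:collider[blocks]; eta:chain[open] ⇒ blocked
  3. beta → theta ← rho → eta ← gamma — theta:collider[blocks]; rho:fork[blocks]; eta:collider[blocks] ⇒ blocked
  4. beta → eta ← gamma — eta:collider[blocks] ⇒ blocked
  5. beta → eta → theta ← gamma — eta:chain[open]; theta:collider[blocks] ⇒ blocked
  6. beta → eta ← rho → theta ← gamma — eta:collider[blocks]; rho:fork[blocks]; theta:collider[blocks] ⇒ blocked
Since every path is blocked, d-separation holds.

Yes — beta and gamma are d-separated given {lam, rho}.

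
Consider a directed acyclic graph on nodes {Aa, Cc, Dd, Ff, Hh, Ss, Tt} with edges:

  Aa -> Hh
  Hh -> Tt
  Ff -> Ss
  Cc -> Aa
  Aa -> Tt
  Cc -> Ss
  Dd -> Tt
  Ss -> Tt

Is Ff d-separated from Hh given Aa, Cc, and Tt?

No

There are 4 undirected paths between Ff and Hh; checking each against the conditioning set {Aa, Cc, Tt}:
Path 1: Ff → Ss → Tt ← Aa → Hh
  Aa is a fork here and Aa is conditioned on, so the path is blocked at Aa.
Path 2: Ff → Ss → Tt ← Hh
  Ss is a chain and Ss is not conditioned on; Tt is a collider and Tt is conditioned on, which opens it — no node blocks this path, so it is active.
Path 3: Ff → Ss ← Cc → Aa → Hh
  Cc is a fork here and Cc is conditioned on, so the path is blocked at Cc.
Path 4: Ff → Ss ← Cc → Aa → Tt ← Hh
  Cc is a fork here and Cc is conditioned on, so the path is blocked at Cc.
At least one path is unblocked, so d-separation fails.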